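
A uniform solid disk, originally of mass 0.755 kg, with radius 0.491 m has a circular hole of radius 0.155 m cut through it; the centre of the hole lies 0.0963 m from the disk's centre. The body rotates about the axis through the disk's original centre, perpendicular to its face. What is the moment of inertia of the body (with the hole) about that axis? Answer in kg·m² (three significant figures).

Unpierced body about its centre: I₀ = (1/2)MR² = (1/2)(0.755)(0.491)² = 0.091008 kg·m².
The removed disk has mass m = M·(r/R)² = (0.755)(0.155/0.491)² = 0.07524 kg (same uniform areal density).
Its moment of inertia about the rotation axis (parallel-axis theorem): I_hole = (1/2)mr² + md² = (1/2)(0.07524)(0.155)² + (0.07524)(0.0963)² = 0.0016016 kg·m².
Treating the hole as negative mass, I = I₀ − I_hole = 0.091008 − 0.0016016 = 0.089407 kg·m².

0.0894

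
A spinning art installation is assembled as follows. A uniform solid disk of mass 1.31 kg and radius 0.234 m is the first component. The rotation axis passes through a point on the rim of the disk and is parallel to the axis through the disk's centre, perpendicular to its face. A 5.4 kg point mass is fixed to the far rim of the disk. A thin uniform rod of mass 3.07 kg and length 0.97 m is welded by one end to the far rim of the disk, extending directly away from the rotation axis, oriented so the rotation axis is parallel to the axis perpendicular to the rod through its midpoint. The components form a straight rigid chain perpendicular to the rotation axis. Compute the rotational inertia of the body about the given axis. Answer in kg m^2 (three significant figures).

Solid disk: I_cm = (1/2)MR² = (1/2)(1.31)(0.234)² = 0.035865 kg m^2; centre at d = 0.234 m, so I = I_cm + Md² gives I = 0.035865 + (1.31)(0.234)² = 0.1076 kg m^2.
Point mass: I_cm = 0; centre at d = 0.234 + 0.234 = 0.468 m, so I = I_cm + Md² gives I = 0 + (5.4)(0.468)² = 1.1827 kg m^2.
Thin rod: I_cm = (1/12)ML² = (1/12)(3.07)(0.97)² = 0.24071 kg m^2; centre at d = 0.234 + 0.234 + 0.485 = 0.953 m, so I = I_cm + Md² gives I = 0.24071 + (3.07)(0.953)² = 3.0289 kg m^2.
Total I = 0.1076 + 1.1827 + 3.0289 = 4.3192 kg m^2.

4.32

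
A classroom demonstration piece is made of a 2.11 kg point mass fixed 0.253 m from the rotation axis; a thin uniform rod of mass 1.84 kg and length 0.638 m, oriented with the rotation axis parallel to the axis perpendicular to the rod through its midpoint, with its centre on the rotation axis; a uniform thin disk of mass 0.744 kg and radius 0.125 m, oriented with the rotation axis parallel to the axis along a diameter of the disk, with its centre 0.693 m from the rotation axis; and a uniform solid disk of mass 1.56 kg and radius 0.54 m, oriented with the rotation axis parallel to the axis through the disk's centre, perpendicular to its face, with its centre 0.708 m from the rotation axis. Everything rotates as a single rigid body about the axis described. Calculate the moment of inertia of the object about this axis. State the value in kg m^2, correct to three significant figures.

Point mass: I_cm = 0; centre at d = 0.253 m, so I = I_cm + Md² gives I = 0 + (2.11)(0.253)² = 0.13506 kg m^2.
Thin rod: I_cm = (1/12)ML² = (1/12)(1.84)(0.638)² = 0.062413 kg m^2; axis through the centre, so I = 0.062413 kg m^2.
Thin disk: I_cm = (1/4)MR² = (1/4)(0.744)(0.125)² = 0.0029062 kg m^2; centre at d = 0.693 m, so I = I_cm + Md² gives I = 0.0029062 + (0.744)(0.693)² = 0.36021 kg m^2.
Solid disk: I_cm = (1/2)MR² = (1/2)(1.56)(0.54)² = 0.22745 kg m^2; centre at d = 0.708 m, so I = I_cm + Md² gives I = 0.22745 + (1.56)(0.708)² = 1.0094 kg m^2.
Total I = 0.13506 + 0.062413 + 0.36021 + 1.0094 = 1.5671 kg m^2.

1.57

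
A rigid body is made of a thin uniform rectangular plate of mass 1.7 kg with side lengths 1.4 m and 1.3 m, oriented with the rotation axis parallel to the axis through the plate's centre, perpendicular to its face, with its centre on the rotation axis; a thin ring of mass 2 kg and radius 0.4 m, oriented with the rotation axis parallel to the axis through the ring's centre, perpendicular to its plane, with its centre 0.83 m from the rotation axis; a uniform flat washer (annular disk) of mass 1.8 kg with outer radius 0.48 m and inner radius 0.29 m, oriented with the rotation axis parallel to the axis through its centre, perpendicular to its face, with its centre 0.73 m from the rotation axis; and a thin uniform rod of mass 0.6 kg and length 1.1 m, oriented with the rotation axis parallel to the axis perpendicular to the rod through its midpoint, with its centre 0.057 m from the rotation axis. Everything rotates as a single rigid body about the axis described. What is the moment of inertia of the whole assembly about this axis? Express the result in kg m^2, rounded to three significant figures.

3.52

Rectangular plate: I_cm = (1/12)M(a²+b²) = (1/12)(1.7)[(1.4)² + (1.3)²] = 0.51708 kg m^2; axis through the centre, so I = 0.51708 kg m^2.
Thin ring: I_cm = MR² = (2)(0.4)² = 0.32 kg m^2; centre at d = 0.83 m, so the parallel axis theorem gives I = 0.32 + (2)(0.83)² = 1.6978 kg m^2.
Annular disk: I_cm = (1/2)M(R²+r²) = (1/2)(1.8)[(0.48)² + (0.29)²] = 0.28305 kg m^2; centre at d = 0.73 m, so the parallel axis theorem gives I = 0.28305 + (1.8)(0.73)² = 1.2423 kg m^2.
Thin rod: I_cm = (1/12)ML² = (1/12)(0.6)(1.1)² = 0.0605 kg m^2; centre at d = 0.057 m, so the parallel axis theorem gives I = 0.0605 + (0.6)(0.057)² = 0.062449 kg m^2.
Total I = 0.51708 + 1.6978 + 1.2423 + 0.062449 = 3.5196 kg m^2.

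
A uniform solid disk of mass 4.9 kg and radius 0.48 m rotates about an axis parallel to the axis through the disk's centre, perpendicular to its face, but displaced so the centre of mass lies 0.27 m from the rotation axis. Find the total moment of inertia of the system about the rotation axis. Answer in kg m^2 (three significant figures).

I_cm = (1/2)MR² = (1/2)(4.9)(0.48)² = 0.56448 kg m^2; centre at d = 0.27 m, so the parallel axis theorem gives I = 0.56448 + (4.9)(0.27)² = 0.92169 kg m^2.

0.922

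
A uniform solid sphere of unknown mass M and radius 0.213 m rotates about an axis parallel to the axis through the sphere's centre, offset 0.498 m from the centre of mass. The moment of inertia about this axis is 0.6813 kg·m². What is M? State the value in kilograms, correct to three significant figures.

2.56

I = I_cm + Md² = (2/5)MR² + Md² = M·[0.4·(0.213)² + (0.498)²] = M·0.26615.
So M = 0.6813 / 0.26615 = 2.5598 kg.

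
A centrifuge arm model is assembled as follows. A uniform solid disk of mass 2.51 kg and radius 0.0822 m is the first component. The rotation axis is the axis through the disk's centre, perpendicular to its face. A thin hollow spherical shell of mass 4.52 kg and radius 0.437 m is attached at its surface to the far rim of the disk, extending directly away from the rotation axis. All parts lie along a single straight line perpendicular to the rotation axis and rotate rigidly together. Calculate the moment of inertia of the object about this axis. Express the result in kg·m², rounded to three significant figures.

1.80

Solid disk: I_cm = (1/2)MR² = (1/2)(2.51)(0.0822)² = 0.0084798 kg·m²; axis through the centre, so I = 0.0084798 kg·m².
Spherical shell: I_cm = (2/3)MR² = (2/3)(4.52)(0.437)² = 0.57545 kg·m²; centre at d = 0.0822 + 0.437 = 0.5192 m, so the parallel axis theorem gives I = 0.57545 + (4.52)(0.5192)² = 1.7939 kg·m².
Total I = 0.0084798 + 1.7939 = 1.8024 kg·m².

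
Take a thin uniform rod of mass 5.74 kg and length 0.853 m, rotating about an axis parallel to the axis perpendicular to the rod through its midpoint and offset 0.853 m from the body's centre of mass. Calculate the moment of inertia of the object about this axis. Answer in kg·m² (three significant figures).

4.52

I_cm = (1/12)ML² = (1/12)(5.74)(0.853)² = 0.34804 kg·m²; centre at d = 0.853 m, so I = I_cm + Md² gives I = 0.34804 + (5.74)(0.853)² = 4.5245 kg·m².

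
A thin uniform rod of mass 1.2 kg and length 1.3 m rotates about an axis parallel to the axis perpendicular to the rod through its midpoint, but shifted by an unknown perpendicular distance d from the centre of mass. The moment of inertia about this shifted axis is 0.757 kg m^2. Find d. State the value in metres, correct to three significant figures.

About the centre-of-mass axis, I_cm = (1/12)ML² = (1/12)(1.2)(1.3)² = 0.169 kg m^2.
Parallel axis theorem: I = I_cm + Md², so Md² = 0.757 − 0.169 = 0.588 kg m^2.
d = √(0.588 / 1.2) = 0.7 m.

0.700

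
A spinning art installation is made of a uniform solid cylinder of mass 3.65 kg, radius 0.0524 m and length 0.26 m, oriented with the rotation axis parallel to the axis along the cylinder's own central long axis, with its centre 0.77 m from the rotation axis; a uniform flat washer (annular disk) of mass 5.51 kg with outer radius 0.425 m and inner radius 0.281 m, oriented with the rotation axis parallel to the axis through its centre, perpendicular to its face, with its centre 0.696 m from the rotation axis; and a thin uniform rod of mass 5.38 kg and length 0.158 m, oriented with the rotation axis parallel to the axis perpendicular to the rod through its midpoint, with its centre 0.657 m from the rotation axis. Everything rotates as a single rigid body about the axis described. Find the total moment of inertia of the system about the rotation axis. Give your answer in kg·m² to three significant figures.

7.89

Solid cylinder: I_cm = (1/2)MR² = (1/2)(3.65)(0.0524)² = 0.005011 kg·m²; centre at d = 0.77 m, so the parallel axis theorem gives I = 0.005011 + (3.65)(0.77)² = 2.1691 kg·m².
Annular disk: I_cm = (1/2)M(R²+r²) = (1/2)(5.51)[(0.425)² + (0.281)²] = 0.71516 kg·m²; centre at d = 0.696 m, so the parallel axis theorem gives I = 0.71516 + (5.51)(0.696)² = 3.3843 kg·m².
Thin rod: I_cm = (1/12)ML² = (1/12)(5.38)(0.158)² = 0.011192 kg·m²; centre at d = 0.657 m, so the parallel axis theorem gives I = 0.011192 + (5.38)(0.657)² = 2.3335 kg·m².
Total I = 2.1691 + 3.3843 + 2.3335 = 7.8869 kg·m².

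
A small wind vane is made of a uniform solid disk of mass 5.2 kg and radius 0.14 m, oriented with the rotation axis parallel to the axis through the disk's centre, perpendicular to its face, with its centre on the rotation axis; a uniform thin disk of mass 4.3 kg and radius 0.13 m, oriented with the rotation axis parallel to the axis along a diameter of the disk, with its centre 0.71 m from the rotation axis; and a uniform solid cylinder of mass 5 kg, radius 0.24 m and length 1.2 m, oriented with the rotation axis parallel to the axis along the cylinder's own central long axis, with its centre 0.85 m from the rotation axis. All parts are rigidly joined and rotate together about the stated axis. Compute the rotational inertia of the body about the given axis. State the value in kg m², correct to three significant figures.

Solid disk: I_cm = (1/2)MR² = (1/2)(5.2)(0.14)² = 0.05096 kg m²; axis through the centre, so I = 0.05096 kg m².
Thin disk: I_cm = (1/4)MR² = (1/4)(4.3)(0.13)² = 0.018167 kg m²; centre at d = 0.71 m, so the parallel axis theorem gives I = 0.018167 + (4.3)(0.71)² = 2.1858 kg m².
Solid cylinder: I_cm = (1/2)MR² = (1/2)(5)(0.24)² = 0.144 kg m²; centre at d = 0.85 m, so the parallel axis theorem gives I = 0.144 + (5)(0.85)² = 3.7565 kg m².
Total I = 0.05096 + 2.1858 + 3.7565 = 5.9933 kg m².

5.99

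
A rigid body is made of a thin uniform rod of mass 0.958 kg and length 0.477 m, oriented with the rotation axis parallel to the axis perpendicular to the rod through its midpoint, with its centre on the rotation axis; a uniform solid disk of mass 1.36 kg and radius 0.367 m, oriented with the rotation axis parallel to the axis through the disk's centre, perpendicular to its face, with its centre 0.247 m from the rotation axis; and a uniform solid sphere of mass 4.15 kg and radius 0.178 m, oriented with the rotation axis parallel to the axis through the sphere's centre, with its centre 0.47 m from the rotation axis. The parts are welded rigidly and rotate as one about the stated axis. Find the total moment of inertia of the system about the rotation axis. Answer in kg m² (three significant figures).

1.16

Thin rod: I_cm = (1/12)ML² = (1/12)(0.958)(0.477)² = 0.018164 kg m²; axis through the centre, so I = 0.018164 kg m².
Solid disk: I_cm = (1/2)MR² = (1/2)(1.36)(0.367)² = 0.091589 kg m²; centre at d = 0.247 m, so I = I_cm + Md² gives I = 0.091589 + (1.36)(0.247)² = 0.17456 kg m².
Solid sphere: I_cm = (2/5)MR² = (2/5)(4.15)(0.178)² = 0.052595 kg m²; centre at d = 0.47 m, so I = I_cm + Md² gives I = 0.052595 + (4.15)(0.47)² = 0.96933 kg m².
Total I = 0.018164 + 0.17456 + 0.96933 = 1.1621 kg m².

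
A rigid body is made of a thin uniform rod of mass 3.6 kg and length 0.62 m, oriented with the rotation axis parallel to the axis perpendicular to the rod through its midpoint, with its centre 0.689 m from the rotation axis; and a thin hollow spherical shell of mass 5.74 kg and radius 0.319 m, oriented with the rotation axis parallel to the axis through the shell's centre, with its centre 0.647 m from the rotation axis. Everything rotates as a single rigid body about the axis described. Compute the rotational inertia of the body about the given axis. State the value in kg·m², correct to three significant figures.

Thin rod: I_cm = (1/12)ML² = (1/12)(3.6)(0.62)² = 0.11532 kg·m²; centre at d = 0.689 m, so the parallel axis theorem gives I = 0.11532 + (3.6)(0.689)² = 1.8243 kg·m².
Spherical shell: I_cm = (2/3)MR² = (2/3)(5.74)(0.319)² = 0.38941 kg·m²; centre at d = 0.647 m, so the parallel axis theorem gives I = 0.38941 + (5.74)(0.647)² = 2.7922 kg·m².
Total I = 1.8243 + 2.7922 = 4.6165 kg·m².

4.62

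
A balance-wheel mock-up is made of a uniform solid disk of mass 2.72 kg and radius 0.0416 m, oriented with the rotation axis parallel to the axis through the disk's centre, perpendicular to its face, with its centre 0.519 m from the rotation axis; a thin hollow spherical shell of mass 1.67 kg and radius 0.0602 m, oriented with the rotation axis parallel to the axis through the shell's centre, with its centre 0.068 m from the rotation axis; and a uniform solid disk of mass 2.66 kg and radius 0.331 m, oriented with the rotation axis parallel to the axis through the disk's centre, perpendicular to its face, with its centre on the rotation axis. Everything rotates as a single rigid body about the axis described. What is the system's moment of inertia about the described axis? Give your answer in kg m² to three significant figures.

0.892

Solid disk: I_cm = (1/2)MR² = (1/2)(2.72)(0.0416)² = 0.0023536 kg m²; centre at d = 0.519 m, so the parallel axis theorem gives I = 0.0023536 + (2.72)(0.519)² = 0.73502 kg m².
Spherical shell: I_cm = (2/3)MR² = (2/3)(1.67)(0.0602)² = 0.0040348 kg m²; centre at d = 0.068 m, so the parallel axis theorem gives I = 0.0040348 + (1.67)(0.068)² = 0.011757 kg m².
Solid disk: I_cm = (1/2)MR² = (1/2)(2.66)(0.331)² = 0.14572 kg m²; axis through the centre, so I = 0.14572 kg m².
Total I = 0.73502 + 0.011757 + 0.14572 = 0.89249 kg m².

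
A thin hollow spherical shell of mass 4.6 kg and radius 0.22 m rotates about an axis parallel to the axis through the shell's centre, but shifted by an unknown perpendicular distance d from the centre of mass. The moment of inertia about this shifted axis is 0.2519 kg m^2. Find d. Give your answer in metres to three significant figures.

About the centre-of-mass axis, I_cm = (2/3)MR² = (2/3)(4.6)(0.22)² = 0.14843 kg m^2.
Parallel axis theorem: I = I_cm + Md², so Md² = 0.2519 − 0.14843 = 0.10347 kg m^2.
d = √(0.10347 / 4.6) = 0.14998 m.

0.150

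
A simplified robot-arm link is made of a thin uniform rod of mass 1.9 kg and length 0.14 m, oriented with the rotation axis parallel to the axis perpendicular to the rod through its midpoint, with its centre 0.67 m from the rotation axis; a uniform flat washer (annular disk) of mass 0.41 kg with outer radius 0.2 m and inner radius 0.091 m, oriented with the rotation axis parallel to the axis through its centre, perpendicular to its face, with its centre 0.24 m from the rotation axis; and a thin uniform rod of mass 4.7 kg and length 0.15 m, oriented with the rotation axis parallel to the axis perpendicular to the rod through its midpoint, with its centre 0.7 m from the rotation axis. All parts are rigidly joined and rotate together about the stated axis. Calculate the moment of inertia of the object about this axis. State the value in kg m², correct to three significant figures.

3.20

Thin rod: I_cm = (1/12)ML² = (1/12)(1.9)(0.14)² = 0.0031033 kg m²; centre at d = 0.67 m, so the parallel axis theorem gives I = 0.0031033 + (1.9)(0.67)² = 0.85601 kg m².
Annular disk: I_cm = (1/2)M(R²+r²) = (1/2)(0.41)[(0.2)² + (0.091)²] = 0.0098976 kg m²; centre at d = 0.24 m, so the parallel axis theorem gives I = 0.0098976 + (0.41)(0.24)² = 0.033514 kg m².
Thin rod: I_cm = (1/12)ML² = (1/12)(4.7)(0.15)² = 0.0088125 kg m²; centre at d = 0.7 m, so the parallel axis theorem gives I = 0.0088125 + (4.7)(0.7)² = 2.3118 kg m².
Total I = 0.85601 + 0.033514 + 2.3118 = 3.2013 kg m².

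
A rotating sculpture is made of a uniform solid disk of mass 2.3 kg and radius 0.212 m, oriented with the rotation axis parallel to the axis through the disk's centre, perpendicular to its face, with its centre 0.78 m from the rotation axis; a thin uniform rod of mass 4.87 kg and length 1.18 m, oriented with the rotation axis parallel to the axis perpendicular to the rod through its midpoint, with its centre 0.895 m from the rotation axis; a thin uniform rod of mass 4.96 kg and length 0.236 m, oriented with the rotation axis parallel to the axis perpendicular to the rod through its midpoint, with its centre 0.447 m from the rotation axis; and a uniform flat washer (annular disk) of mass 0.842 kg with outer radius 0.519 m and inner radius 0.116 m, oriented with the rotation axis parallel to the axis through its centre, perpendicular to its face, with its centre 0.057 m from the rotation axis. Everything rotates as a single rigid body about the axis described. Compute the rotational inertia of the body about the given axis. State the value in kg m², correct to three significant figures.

7.05

Solid disk: I_cm = (1/2)MR² = (1/2)(2.3)(0.212)² = 0.051686 kg m²; centre at d = 0.78 m, so I = I_cm + Md² gives I = 0.051686 + (2.3)(0.78)² = 1.451 kg m².
Thin rod: I_cm = (1/12)ML² = (1/12)(4.87)(1.18)² = 0.56508 kg m²; centre at d = 0.895 m, so I = I_cm + Md² gives I = 0.56508 + (4.87)(0.895)² = 4.4661 kg m².
Thin rod: I_cm = (1/12)ML² = (1/12)(4.96)(0.236)² = 0.023021 kg m²; centre at d = 0.447 m, so I = I_cm + Md² gives I = 0.023021 + (4.96)(0.447)² = 1.0141 kg m².
Annular disk: I_cm = (1/2)M(R²+r²) = (1/2)(0.842)[(0.519)² + (0.116)²] = 0.11907 kg m²; centre at d = 0.057 m, so I = I_cm + Md² gives I = 0.11907 + (0.842)(0.057)² = 0.1218 kg m².
Total I = 1.451 + 4.4661 + 1.0141 + 0.1218 = 7.053 kg m².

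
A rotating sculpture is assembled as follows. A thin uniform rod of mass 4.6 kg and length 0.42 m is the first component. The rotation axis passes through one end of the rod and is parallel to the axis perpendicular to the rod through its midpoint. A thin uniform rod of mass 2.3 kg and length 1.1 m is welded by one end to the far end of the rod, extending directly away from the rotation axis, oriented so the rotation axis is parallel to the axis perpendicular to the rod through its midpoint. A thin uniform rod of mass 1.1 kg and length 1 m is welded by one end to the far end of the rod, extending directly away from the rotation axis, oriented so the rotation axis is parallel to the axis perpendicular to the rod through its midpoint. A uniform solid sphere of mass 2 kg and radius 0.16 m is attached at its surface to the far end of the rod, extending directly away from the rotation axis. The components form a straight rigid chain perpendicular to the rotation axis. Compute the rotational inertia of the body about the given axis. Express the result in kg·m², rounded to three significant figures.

Thin rod: I_cm = (1/12)ML² = (1/12)(4.6)(0.42)² = 0.06762 kg·m²; centre at d = 0.21 m, so the parallel axis theorem gives I = 0.06762 + (4.6)(0.21)² = 0.27048 kg·m².
Thin rod: I_cm = (1/12)ML² = (1/12)(2.3)(1.1)² = 0.23192 kg·m²; centre at d = 0.21 + 0.21 + 0.55 = 0.97 m, so the parallel axis theorem gives I = 0.23192 + (2.3)(0.97)² = 2.396 kg·m².
Thin rod: I_cm = (1/12)ML² = (1/12)(1.1)(1)² = 0.091667 kg·m²; centre at d = 0.21 + 0.21 + 0.55 + 0.55 + 0.5 = 2.02 m, so the parallel axis theorem gives I = 0.091667 + (1.1)(2.02)² = 4.5801 kg·m².
Solid sphere: I_cm = (2/5)MR² = (2/5)(2)(0.16)² = 0.02048 kg·m²; centre at d = 0.21 + 0.21 + 0.55 + 0.55 + 0.5 + 0.5 + 0.16 = 2.68 m, so the parallel axis theorem gives I = 0.02048 + (2)(2.68)² = 14.385 kg·m².
Total I = 0.27048 + 2.396 + 4.5801 + 14.385 = 21.632 kg·m².

21.6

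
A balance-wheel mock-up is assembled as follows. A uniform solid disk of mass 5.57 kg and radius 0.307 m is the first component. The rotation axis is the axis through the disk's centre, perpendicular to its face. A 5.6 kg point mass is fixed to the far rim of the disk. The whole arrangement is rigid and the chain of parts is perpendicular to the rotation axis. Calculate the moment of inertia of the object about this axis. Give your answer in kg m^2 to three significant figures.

Solid disk: I_cm = (1/2)MR² = (1/2)(5.57)(0.307)² = 0.26248 kg m^2; axis through the centre, so I = 0.26248 kg m^2.
Point mass: I_cm = 0; centre at d = 0.307 m, so I = I_cm + Md² gives I = 0 + (5.6)(0.307)² = 0.52779 kg m^2.
Total I = 0.26248 + 0.52779 = 0.79028 kg m^2.

0.790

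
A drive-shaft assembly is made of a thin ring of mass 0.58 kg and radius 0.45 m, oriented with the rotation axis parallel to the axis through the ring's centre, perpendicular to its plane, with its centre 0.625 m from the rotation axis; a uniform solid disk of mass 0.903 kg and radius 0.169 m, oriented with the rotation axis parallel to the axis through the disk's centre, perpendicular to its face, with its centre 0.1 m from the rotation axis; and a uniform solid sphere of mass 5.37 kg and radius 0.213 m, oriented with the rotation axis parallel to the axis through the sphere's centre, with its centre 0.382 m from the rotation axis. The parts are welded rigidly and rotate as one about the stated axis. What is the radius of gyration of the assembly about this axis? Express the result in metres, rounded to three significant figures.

0.427

Thin ring: I_cm = MR² = (0.58)(0.45)² = 0.11745 kg·m²; centre at d = 0.625 m, so the parallel axis theorem gives I = 0.11745 + (0.58)(0.625)² = 0.34401 kg·m².
Solid disk: I_cm = (1/2)MR² = (1/2)(0.903)(0.169)² = 0.012895 kg·m²; centre at d = 0.1 m, so the parallel axis theorem gives I = 0.012895 + (0.903)(0.1)² = 0.021925 kg·m².
Solid sphere: I_cm = (2/5)MR² = (2/5)(5.37)(0.213)² = 0.097453 kg·m²; centre at d = 0.382 m, so the parallel axis theorem gives I = 0.097453 + (5.37)(0.382)² = 0.88106 kg·m².
Total I = 1.247 kg·m²; total mass M = 6.853 kg.
k = √(I/M) = √(1.247/6.853) = 0.42657 m.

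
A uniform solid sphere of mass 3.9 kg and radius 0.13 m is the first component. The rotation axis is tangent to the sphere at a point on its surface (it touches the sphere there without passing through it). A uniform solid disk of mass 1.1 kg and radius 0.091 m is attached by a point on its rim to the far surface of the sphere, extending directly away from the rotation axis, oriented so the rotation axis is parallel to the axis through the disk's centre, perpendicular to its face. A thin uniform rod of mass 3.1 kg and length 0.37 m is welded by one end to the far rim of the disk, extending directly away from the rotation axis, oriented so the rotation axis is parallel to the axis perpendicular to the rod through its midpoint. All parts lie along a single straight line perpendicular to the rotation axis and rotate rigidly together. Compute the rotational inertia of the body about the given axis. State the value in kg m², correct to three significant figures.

Solid sphere: I_cm = (2/5)MR² = (2/5)(3.9)(0.13)² = 0.026364 kg m²; centre at d = 0.13 m, so I = I_cm + Md² gives I = 0.026364 + (3.9)(0.13)² = 0.092274 kg m².
Solid disk: I_cm = (1/2)MR² = (1/2)(1.1)(0.091)² = 0.0045546 kg m²; centre at d = 0.13 + 0.13 + 0.091 = 0.351 m, so I = I_cm + Md² gives I = 0.0045546 + (1.1)(0.351)² = 0.14008 kg m².
Thin rod: I_cm = (1/12)ML² = (1/12)(3.1)(0.37)² = 0.035366 kg m²; centre at d = 0.13 + 0.13 + 0.091 + 0.091 + 0.185 = 0.627 m, so I = I_cm + Md² gives I = 0.035366 + (3.1)(0.627)² = 1.2541 kg m².
Total I = 0.092274 + 0.14008 + 1.2541 = 1.4864 kg m².

1.49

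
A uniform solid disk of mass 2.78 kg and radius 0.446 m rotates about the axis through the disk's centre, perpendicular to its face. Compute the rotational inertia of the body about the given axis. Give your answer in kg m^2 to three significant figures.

0.276

I_cm = (1/2)MR² = (1/2)(2.78)(0.446)² = 0.27649 kg m^2; axis through the centre, so I = 0.27649 kg m^2.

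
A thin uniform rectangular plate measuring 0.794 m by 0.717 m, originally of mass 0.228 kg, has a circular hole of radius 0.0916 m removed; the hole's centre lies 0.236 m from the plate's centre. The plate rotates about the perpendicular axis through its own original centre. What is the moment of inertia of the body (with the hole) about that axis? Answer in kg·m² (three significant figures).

Unpierced body about its centre: I₀ = (1/12)M(a²+b²) = (1/12)(0.228)[(0.794)² + (0.717)²] = 0.021746 kg·m².
The removed disk has mass m = M·πr²/(ab) = (0.228)·π(0.0916)²/(0.794·0.717) = 0.010557 kg (same uniform areal density).
Its moment of inertia about the rotation axis (parallel-axis theorem): I_hole = (1/2)mr² + md² = (1/2)(0.010557)(0.0916)² + (0.010557)(0.236)² = 0.00063227 kg·m².
Treating the hole as negative mass, I = I₀ − I_hole = 0.021746 − 0.00063227 = 0.021114 kg·m².

0.0211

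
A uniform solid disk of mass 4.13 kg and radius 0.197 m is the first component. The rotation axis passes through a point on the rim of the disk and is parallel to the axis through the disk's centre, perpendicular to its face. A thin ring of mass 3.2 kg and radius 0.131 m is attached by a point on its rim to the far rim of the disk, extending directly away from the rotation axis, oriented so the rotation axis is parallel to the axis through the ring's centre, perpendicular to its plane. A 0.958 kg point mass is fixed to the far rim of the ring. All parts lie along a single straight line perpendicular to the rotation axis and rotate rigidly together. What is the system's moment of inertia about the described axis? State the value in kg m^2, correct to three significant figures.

Solid disk: I_cm = (1/2)MR² = (1/2)(4.13)(0.197)² = 0.080141 kg m^2; centre at d = 0.197 m, so the parallel axis theorem gives I = 0.080141 + (4.13)(0.197)² = 0.24042 kg m^2.
Thin ring: I_cm = MR² = (3.2)(0.131)² = 0.054915 kg m^2; centre at d = 0.197 + 0.197 + 0.131 = 0.525 m, so the parallel axis theorem gives I = 0.054915 + (3.2)(0.525)² = 0.93692 kg m^2.
Point mass: I_cm = 0; centre at d = 0.197 + 0.197 + 0.131 + 0.131 = 0.656 m, so the parallel axis theorem gives I = 0 + (0.958)(0.656)² = 0.41226 kg m^2.
Total I = 0.24042 + 0.93692 + 0.41226 = 1.5896 kg m^2.

1.59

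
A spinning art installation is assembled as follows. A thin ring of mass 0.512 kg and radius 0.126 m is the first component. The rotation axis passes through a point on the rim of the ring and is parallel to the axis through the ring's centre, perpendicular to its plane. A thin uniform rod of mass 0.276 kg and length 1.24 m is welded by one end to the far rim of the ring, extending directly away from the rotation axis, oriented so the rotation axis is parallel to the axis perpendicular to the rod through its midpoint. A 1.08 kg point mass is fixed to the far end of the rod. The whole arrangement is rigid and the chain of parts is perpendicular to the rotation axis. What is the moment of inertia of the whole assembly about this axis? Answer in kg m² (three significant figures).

2.67

Thin ring: I_cm = MR² = (0.512)(0.126)² = 0.0081285 kg m²; centre at d = 0.126 m, so I = I_cm + Md² gives I = 0.0081285 + (0.512)(0.126)² = 0.016257 kg m².
Thin rod: I_cm = (1/12)ML² = (1/12)(0.276)(1.24)² = 0.035365 kg m²; centre at d = 0.126 + 0.126 + 0.62 = 0.872 m, so I = I_cm + Md² gives I = 0.035365 + (0.276)(0.872)² = 0.24523 kg m².
Point mass: I_cm = 0; centre at d = 0.126 + 0.126 + 0.62 + 0.62 = 1.492 m, so I = I_cm + Md² gives I = 0 + (1.08)(1.492)² = 2.4041 kg m².
Total I = 0.016257 + 0.24523 + 2.4041 = 2.6656 kg m².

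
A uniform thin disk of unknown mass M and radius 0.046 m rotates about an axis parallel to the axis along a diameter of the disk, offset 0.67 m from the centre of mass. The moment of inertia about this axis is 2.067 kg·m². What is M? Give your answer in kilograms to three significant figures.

4.60

I = I_cm + Md² = (1/4)MR² + Md² = M·[0.25·(0.046)² + (0.67)²] = M·0.44943.
So M = 2.067 / 0.44943 = 4.5992 kg.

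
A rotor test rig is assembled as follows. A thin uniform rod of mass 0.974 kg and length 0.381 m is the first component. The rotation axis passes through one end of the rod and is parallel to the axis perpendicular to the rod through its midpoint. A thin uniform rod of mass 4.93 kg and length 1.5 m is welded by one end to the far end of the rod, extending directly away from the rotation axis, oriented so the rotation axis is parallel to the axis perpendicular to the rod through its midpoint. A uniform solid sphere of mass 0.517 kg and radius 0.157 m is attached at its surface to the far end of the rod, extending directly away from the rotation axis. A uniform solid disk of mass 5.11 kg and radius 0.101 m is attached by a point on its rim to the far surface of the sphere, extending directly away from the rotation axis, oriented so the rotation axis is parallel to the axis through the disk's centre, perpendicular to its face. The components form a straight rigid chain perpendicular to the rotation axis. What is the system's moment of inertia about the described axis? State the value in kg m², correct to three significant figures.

36.4

Thin rod: I_cm = (1/12)ML² = (1/12)(0.974)(0.381)² = 0.011782 kg m²; centre at d = 0.1905 m, so I = I_cm + Md² gives I = 0.011782 + (0.974)(0.1905)² = 0.047129 kg m².
Thin rod: I_cm = (1/12)ML² = (1/12)(4.93)(1.5)² = 0.92437 kg m²; centre at d = 0.1905 + 0.1905 + 0.75 = 1.131 m, so I = I_cm + Md² gives I = 0.92437 + (4.93)(1.131)² = 7.2306 kg m².
Solid sphere: I_cm = (2/5)MR² = (2/5)(0.517)(0.157)² = 0.0050974 kg m²; centre at d = 0.1905 + 0.1905 + 0.75 + 0.75 + 0.157 = 2.038 m, so I = I_cm + Md² gives I = 0.0050974 + (0.517)(2.038)² = 2.1524 kg m².
Solid disk: I_cm = (1/2)MR² = (1/2)(5.11)(0.101)² = 0.026064 kg m²; centre at d = 0.1905 + 0.1905 + 0.75 + 0.75 + 0.157 + 0.157 + 0.101 = 2.296 m, so I = I_cm + Md² gives I = 0.026064 + (5.11)(2.296)² = 26.964 kg m².
Total I = 0.047129 + 7.2306 + 2.1524 + 26.964 = 36.394 kg m².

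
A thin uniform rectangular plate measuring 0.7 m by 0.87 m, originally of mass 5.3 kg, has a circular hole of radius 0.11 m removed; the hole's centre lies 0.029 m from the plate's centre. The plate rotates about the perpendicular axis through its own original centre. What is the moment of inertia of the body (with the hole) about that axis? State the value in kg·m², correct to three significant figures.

0.548

Unpierced body about its centre: I₀ = (1/12)M(a²+b²) = (1/12)(5.3)[(0.7)² + (0.87)²] = 0.55071 kg·m².
The removed disk has mass m = M·πr²/(ab) = (5.3)·π(0.11)²/(0.7·0.87) = 0.33082 kg (same uniform areal density).
Its moment of inertia about the rotation axis (parallel-axis theorem): I_hole = (1/2)mr² + md² = (1/2)(0.33082)(0.11)² + (0.33082)(0.029)² = 0.0022797 kg·m².
Treating the hole as negative mass, I = I₀ − I_hole = 0.55071 − 0.0022797 = 0.54843 kg·m².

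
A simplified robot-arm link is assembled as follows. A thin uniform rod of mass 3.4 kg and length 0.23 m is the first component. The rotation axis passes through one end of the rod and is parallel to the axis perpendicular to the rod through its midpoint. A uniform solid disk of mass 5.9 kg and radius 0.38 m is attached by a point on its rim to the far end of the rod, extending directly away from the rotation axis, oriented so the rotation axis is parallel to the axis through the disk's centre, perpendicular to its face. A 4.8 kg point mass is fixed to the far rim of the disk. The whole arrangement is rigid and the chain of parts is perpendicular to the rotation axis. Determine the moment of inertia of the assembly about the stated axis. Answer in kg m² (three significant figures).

7.39

Thin rod: I_cm = (1/12)ML² = (1/12)(3.4)(0.23)² = 0.014988 kg m²; centre at d = 0.115 m, so the parallel axis theorem gives I = 0.014988 + (3.4)(0.115)² = 0.059953 kg m².
Solid disk: I_cm = (1/2)MR² = (1/2)(5.9)(0.38)² = 0.42598 kg m²; centre at d = 0.115 + 0.115 + 0.38 = 0.61 m, so the parallel axis theorem gives I = 0.42598 + (5.9)(0.61)² = 2.6214 kg m².
Point mass: I_cm = 0; centre at d = 0.115 + 0.115 + 0.38 + 0.38 = 0.99 m, so the parallel axis theorem gives I = 0 + (4.8)(0.99)² = 4.7045 kg m².
Total I = 0.059953 + 2.6214 + 4.7045 = 7.3858 kg m².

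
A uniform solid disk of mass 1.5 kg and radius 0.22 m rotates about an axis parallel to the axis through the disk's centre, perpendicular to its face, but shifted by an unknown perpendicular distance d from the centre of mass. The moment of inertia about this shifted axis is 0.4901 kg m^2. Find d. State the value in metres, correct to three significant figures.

0.550

About the centre-of-mass axis, I_cm = (1/2)MR² = (1/2)(1.5)(0.22)² = 0.0363 kg m^2.
Parallel axis theorem: I = I_cm + Md², so Md² = 0.4901 − 0.0363 = 0.4538 kg m^2.
d = √(0.4538 / 1.5) = 0.55003 m.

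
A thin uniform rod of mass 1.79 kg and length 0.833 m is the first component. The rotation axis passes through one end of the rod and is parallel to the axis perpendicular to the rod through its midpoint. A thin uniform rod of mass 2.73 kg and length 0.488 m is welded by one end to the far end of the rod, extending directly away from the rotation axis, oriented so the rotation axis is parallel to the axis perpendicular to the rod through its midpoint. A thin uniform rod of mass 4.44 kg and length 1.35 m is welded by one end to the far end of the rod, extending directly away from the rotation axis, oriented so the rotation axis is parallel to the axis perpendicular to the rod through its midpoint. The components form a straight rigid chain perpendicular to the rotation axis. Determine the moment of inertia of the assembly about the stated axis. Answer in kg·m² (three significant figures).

Thin rod: I_cm = (1/12)ML² = (1/12)(1.79)(0.833)² = 0.10351 kg·m²; centre at d = 0.4165 m, so the parallel axis theorem gives I = 0.10351 + (1.79)(0.4165)² = 0.41402 kg·m².
Thin rod: I_cm = (1/12)ML² = (1/12)(2.73)(0.488)² = 0.054178 kg·m²; centre at d = 0.4165 + 0.4165 + 0.244 = 1.077 m, so the parallel axis theorem gives I = 0.054178 + (2.73)(1.077)² = 3.2208 kg·m².
Thin rod: I_cm = (1/12)ML² = (1/12)(4.44)(1.35)² = 0.67433 kg·m²; centre at d = 0.4165 + 0.4165 + 0.244 + 0.244 + 0.675 = 1.996 m, so the parallel axis theorem gives I = 0.67433 + (4.44)(1.996)² = 18.363 kg·m².
Total I = 0.41402 + 3.2208 + 18.363 = 21.998 kg·m².

22.0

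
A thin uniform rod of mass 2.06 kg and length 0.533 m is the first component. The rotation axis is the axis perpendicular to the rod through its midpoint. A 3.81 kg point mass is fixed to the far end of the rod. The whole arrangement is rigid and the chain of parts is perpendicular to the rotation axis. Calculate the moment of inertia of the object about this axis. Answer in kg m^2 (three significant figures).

Thin rod: I_cm = (1/12)ML² = (1/12)(2.06)(0.533)² = 0.048769 kg m^2; axis through the centre, so I = 0.048769 kg m^2.
Point mass: I_cm = 0; centre at d = 0.2665 m, so I = I_cm + Md² gives I = 0 + (3.81)(0.2665)² = 0.27059 kg m^2.
Total I = 0.048769 + 0.27059 = 0.31936 kg m^2.

0.319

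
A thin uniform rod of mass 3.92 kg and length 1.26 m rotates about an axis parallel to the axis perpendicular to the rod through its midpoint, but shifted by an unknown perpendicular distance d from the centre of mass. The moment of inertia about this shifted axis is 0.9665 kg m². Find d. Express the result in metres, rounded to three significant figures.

About the centre-of-mass axis, I_cm = (1/12)ML² = (1/12)(3.92)(1.26)² = 0.51862 kg m².
Parallel axis theorem: I = I_cm + Md², so Md² = 0.9665 − 0.51862 = 0.44788 kg m².
d = √(0.44788 / 3.92) = 0.33802 m.

0.338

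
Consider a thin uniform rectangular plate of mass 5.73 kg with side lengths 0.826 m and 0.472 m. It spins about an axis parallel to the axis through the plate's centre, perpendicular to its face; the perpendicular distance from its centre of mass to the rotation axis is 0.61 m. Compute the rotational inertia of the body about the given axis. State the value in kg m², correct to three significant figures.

2.56

I_cm = (1/12)M(a²+b²) = (1/12)(5.73)[(0.826)² + (0.472)²] = 0.43217 kg m²; centre at d = 0.61 m, so I = I_cm + Md² gives I = 0.43217 + (5.73)(0.61)² = 2.5643 kg m².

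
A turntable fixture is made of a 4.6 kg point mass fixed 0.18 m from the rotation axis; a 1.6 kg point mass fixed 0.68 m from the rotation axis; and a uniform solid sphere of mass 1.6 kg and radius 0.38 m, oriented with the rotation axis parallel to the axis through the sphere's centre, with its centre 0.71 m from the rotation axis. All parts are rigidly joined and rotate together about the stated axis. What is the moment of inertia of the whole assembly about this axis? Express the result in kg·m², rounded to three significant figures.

Point mass: I_cm = 0; centre at d = 0.18 m, so the parallel axis theorem gives I = 0 + (4.6)(0.18)² = 0.14904 kg·m².
Point mass: I_cm = 0; centre at d = 0.68 m, so the parallel axis theorem gives I = 0 + (1.6)(0.68)² = 0.73984 kg·m².
Solid sphere: I_cm = (2/5)MR² = (2/5)(1.6)(0.38)² = 0.092416 kg·m²; centre at d = 0.71 m, so the parallel axis theorem gives I = 0.092416 + (1.6)(0.71)² = 0.89898 kg·m².
Total I = 0.14904 + 0.73984 + 0.89898 = 1.7879 kg·m².

1.79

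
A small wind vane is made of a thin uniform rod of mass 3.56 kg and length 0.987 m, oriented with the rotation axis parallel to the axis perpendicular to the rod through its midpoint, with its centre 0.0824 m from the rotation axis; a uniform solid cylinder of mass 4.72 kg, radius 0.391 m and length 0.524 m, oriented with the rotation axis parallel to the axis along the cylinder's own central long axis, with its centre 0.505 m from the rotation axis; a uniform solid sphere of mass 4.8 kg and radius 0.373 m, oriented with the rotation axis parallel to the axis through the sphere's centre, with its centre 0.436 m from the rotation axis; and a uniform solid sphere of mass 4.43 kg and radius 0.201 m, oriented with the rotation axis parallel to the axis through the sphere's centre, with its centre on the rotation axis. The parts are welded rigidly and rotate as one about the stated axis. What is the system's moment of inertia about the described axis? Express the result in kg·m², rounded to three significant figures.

Thin rod: I_cm = (1/12)ML² = (1/12)(3.56)(0.987)² = 0.289 kg·m²; centre at d = 0.0824 m, so I = I_cm + Md² gives I = 0.289 + (3.56)(0.0824)² = 0.31318 kg·m².
Solid cylinder: I_cm = (1/2)MR² = (1/2)(4.72)(0.391)² = 0.3608 kg·m²; centre at d = 0.505 m, so I = I_cm + Md² gives I = 0.3608 + (4.72)(0.505)² = 1.5645 kg·m².
Solid sphere: I_cm = (2/5)MR² = (2/5)(4.8)(0.373)² = 0.26713 kg·m²; centre at d = 0.436 m, so I = I_cm + Md² gives I = 0.26713 + (4.8)(0.436)² = 1.1796 kg·m².
Solid sphere: I_cm = (2/5)MR² = (2/5)(4.43)(0.201)² = 0.071591 kg·m²; axis through the centre, so I = 0.071591 kg·m².
Total I = 0.31318 + 1.5645 + 1.1796 + 0.071591 = 3.1289 kg·m².

3.13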